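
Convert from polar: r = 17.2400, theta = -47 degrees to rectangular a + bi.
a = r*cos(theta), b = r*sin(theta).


a = 17.2400*cos(-47°) = 17.2400*0.682 = 11.7577
b = 17.2400*sin(-47°) = 17.2400*(-0.73135) = -12.6085

11.7577 - 12.6085i


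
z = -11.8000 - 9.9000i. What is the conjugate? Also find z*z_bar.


z_bar = -11.8000 + 9.9000i
z*z_bar = (-11.8)^2 + (-9.9)^2 = 139.24 + 98.01 = 237.25

z_bar = -11.8000 + 9.9000i, z*z_bar = 237.25


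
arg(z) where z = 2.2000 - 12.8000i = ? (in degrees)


Re = 2.2, Im = -12.8
arg = atan2(-12.8, 2.2) = -80.2476 degrees

arg(z) = -80.2476 degrees


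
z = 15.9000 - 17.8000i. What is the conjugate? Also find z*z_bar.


z_bar = 15.9000 + 17.8000i
z*z_bar = 15.9^2 + (-17.8)^2 = 252.81 + 316.84 = 569.65

z_bar = 15.9000 + 17.8000i, z*z_bar = 569.65


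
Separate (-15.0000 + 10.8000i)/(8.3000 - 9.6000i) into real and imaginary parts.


Multiply by conjugate: (-15.0000 + 10.8000i)(8.3000 + 9.6000i) / (8.3^2 + (-9.6)^2)
Numerator real = -15*8.3 + 10.8*(-9.6) = -228.18
Numerator imag = 10.8*8.3 - (-15)*(-9.6) = -54.36
Denominator = 161.05
Re(z) = -228.18/161.05 = -1.4168
Im(z) = -54.36/161.05 = -0.3375

Re(z) = -1.4168, Im(z) = -0.3375


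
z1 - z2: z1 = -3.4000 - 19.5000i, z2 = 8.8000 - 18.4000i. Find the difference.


Real: -3.4 - 8.8 = -12.2
Imag: -19.5 + 18.4 = -1.1

-12.2000 - 1.1000i


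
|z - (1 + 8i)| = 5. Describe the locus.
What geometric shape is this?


|z - z0| = r is a circle with center z0 and radius r.
Center = (1, 8), radius = 5

Circle with center (1, 8) and radius 5


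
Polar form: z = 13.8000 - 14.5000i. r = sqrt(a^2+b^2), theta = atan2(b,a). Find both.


r = sqrt(190.44+210.25) = sqrt(400.69) = 20.0172
theta = atan2(-14.5, 13.8) = -46.4169 degrees

r = 20.0172, theta = -46.4169 degrees


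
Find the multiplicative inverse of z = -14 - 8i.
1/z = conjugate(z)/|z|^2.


|z|^2 = 196+64 = 260
1/z = (-14 + 8i)/260

1/z = -0.0538 + 0.0308i


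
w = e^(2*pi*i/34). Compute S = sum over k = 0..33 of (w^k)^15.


The roots are w_k = w^k with w = e^(2*pi*i/34), and (w^k)^15 = (w^15)^k.
So S = 1 + u + u^2 + ... + u^(33) with u = w^15.
15 = 0*34 + 15, so 15 is not a multiple of 34: u = w^15 ≠ 1 (w is a primitive 34th root), while u^34 = (w^34)^15 = 1.
Geometric series: S = (1 - u^34)/(1 - u) = (1 - 1)/(1 - u) = 0

S = 0


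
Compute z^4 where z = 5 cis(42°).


r^4 = 5^4 = 625
n*theta = 4*42° = 168° = 168° (mod 360)
a = 625*cos(168°) = -611.3423
b = 625*sin(168°) = 129.9448

625 cis(168°) = -611.3423 + 129.9448i


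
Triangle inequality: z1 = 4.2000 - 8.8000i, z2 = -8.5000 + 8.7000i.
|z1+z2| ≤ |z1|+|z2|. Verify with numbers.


|z1| = sqrt(4.2^2 + (-8.8)^2) = sqrt(95.08) = 9.7509
|z2| = sqrt((-8.5)^2 + 8.7^2) = sqrt(147.94) = 12.1631
z1+z2 = -4.3000 - 0.1000i
|z1+z2| = sqrt(18.5) = 4.3012
|z1|+|z2| = 9.7509 + 12.1631 = 21.9140

|z1+z2| = 4.3012 ≤ |z1|+|z2| = 21.9140 (verified)


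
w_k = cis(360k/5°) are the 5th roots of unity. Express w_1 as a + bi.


Angle = 360*1/5 = 72°
a = cos(72°) = 0.3090
b = sin(72°) = 0.9511

0.3090 + 0.9511i


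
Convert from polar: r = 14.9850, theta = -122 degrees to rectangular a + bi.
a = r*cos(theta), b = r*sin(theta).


a = 14.9850*cos(-122°) = 14.9850*(-0.529919) = -7.9408
b = 14.9850*sin(-122°) = 14.9850*(-0.84805) = -12.7080

-7.9408 - 12.7080i


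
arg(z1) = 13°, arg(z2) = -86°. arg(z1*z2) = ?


arg(z1*z2) = 13° - 86° = -73°
Normalized to (-180°, 180°]: -73°

-73°


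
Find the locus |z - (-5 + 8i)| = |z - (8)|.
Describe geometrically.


Equal distances means the locus is the perpendicular bisector of z1 and z2.
Midpoint = ((-5+8)/2, (8+0)/2) = (1.5000, 4.0000)

Perpendicular bisector through (1.5000, 4.0000)


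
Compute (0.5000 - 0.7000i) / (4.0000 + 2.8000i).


Conjugate of z2 = 4.0000 - 2.8000i
Numerator: (0.5000 - 0.7000i)(4.0000 - 2.8000i) = 0.0400 - 4.2000i
Denominator: 4^2 + 2.8^2 = 23.84
Result = (0.0400 - 4.2000i)/23.84

0.0017 - 0.1762i


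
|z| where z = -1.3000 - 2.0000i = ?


|z| = sqrt((-1.3)^2 + (-2)^2) = sqrt(1.69 + 4) = sqrt(5.69) = 2.3854

|z| = 2.3854


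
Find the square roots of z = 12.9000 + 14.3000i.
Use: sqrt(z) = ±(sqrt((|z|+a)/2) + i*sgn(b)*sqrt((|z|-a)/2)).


|z| = sqrt(166.41+204.49) = 19.2588
sqrt((|z|+a)/2) = sqrt((19.2588+12.9)/2) = sqrt(16.0794) = 4.0099
sqrt((|z|-a)/2) = sqrt((19.2588-12.9)/2) = sqrt(3.1794) = 1.7831

±(4.0099 + 1.7831i) i.e. 4.0099 + 1.7831i and -4.0099 - 1.7831i


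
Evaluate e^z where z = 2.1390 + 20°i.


e^2.1390 = 8.4909
cos(20°) = 0.9397
sin(20°) = 0.34202
Real = 8.4909*0.9397 = 7.9789
Imag = 8.4909*0.34202 = 2.9041

7.9789 + 2.9041i


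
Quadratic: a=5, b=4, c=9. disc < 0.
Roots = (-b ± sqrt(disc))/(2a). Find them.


disc = 4^2 - 4*5*9 = 16 - 180 = -164
sqrt(|disc|) = sqrt(164) = 12.8062
Real part = -4/(2*5) = -0.4000
Imag part = 12.8062/(2*5) = 1.2806

-0.4000 ± 1.2806i


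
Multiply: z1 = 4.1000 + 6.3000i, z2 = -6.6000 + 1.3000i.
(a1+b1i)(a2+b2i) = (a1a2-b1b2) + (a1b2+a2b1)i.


Real = 4.1*(-6.6) - 6.3*1.3 = -27.06 - 8.19 = -35.25
Imag = 4.1*1.3 - (6.6)*6.3 = 5.33 - (41.58) = -36.25

-35.2500 - 36.2500i


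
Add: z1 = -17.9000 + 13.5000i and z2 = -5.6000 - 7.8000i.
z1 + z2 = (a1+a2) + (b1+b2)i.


Real: -17.9 - 5.6 = -23.5
Imag: 13.5 - 7.8 = 5.7

-23.5000 + 5.7000i


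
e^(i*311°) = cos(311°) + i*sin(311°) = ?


cos(311°) = 0.6561
sin(311°) = -0.7547

e^(i*311°) = 0.6561 - 0.7547i


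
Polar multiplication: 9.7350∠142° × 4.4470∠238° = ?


r = 9.7350 * 4.4470 = 43.2915
theta = 142° + 238° = 380° = 20° (mod 360)

43.2915 cis(20°)


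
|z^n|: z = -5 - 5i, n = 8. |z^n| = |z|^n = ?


|z| = sqrt(25+25) = sqrt(50) = 7.0711
|z^8| = |z|^8 = (sqrt(50))^8 = 50^4 = 6250000

|z^8| = 6250000


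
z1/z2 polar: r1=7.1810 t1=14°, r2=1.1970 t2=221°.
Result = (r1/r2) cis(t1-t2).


r = 7.1810 / 1.1970 = 5.9992
theta = 14° - 221° = -207° = 153° (mod 360)

5.9992 cis(153°)


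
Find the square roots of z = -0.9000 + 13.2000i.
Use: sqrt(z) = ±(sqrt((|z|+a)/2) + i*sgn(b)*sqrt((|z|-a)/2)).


|z| = sqrt(0.81+174.24) = 13.2306
sqrt((|z|+a)/2) = sqrt((13.2306+(-0.9))/2) = sqrt(6.1653) = 2.4830
sqrt((|z|-a)/2) = sqrt((13.2306-(-0.9))/2) = sqrt(7.0653) = 2.6581

±(2.4830 + 2.6581i) i.e. 2.4830 + 2.6581i and -2.4830 - 2.6581i


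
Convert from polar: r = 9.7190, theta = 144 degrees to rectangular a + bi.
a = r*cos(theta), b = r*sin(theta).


a = 9.7190*cos(144°) = 9.7190*(-0.809017) = -7.8628
b = 9.7190*sin(144°) = 9.7190*0.58779 = 5.7127

-7.8628 + 5.7127i


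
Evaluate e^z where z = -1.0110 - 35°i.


e^-1.0110 = 0.3639
cos(-35°) = 0.8192
sin(-35°) = -0.5736
Real = 0.3639*0.8192 = 0.2981
Imag = 0.3639*(-0.5736) = -0.2087

0.2981 - 0.2087i


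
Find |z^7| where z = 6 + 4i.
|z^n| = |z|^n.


|z| = sqrt(36+16) = sqrt(52) = 7.2111
|z^7| = |z|^7 = (sqrt(52))^7 = 52^3 * sqrt(52) = 140608*sqrt(52)

|z^7| = 140608*sqrt(52) ≈ 1013938.7075


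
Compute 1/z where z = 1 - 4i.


|z|^2 = 1+16 = 17
1/z = (1 + 4i)/17

1/z = 0.0588 + 0.2353i


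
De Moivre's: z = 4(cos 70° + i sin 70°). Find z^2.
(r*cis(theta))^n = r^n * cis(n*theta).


r^2 = 4^2 = 16
n*theta = 2*70° = 140° = 140° (mod 360)
a = 16*cos(140°) = -12.2567
b = 16*sin(140°) = 10.2846

16 cis(140°) = -12.2567 + 10.2846i


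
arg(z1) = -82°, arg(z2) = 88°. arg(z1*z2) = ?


arg(z1*z2) = -82° + 88° = 6°
Normalized to (-180°, 180°]: 6°

6°


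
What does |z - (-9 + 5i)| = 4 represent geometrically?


|z - z0| = r is a circle with center z0 and radius r.
Center = (-9, 5), radius = 4

Circle with center (-9, 5) and radius 4


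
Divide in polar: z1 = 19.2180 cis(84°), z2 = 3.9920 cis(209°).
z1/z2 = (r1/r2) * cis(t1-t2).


r = 19.2180 / 3.9920 = 4.8141
theta = 84° - 209° = -125° = 235° (mod 360)

4.8141 cis(235°)


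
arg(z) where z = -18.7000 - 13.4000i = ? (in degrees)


Re = -18.7, Im = -13.4
arg = atan2(-13.4, -18.7) = -144.3755 degrees

arg(z) = -144.3755 degrees


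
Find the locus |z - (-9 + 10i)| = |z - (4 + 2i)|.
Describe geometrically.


Equal distances means the locus is the perpendicular bisector of z1 and z2.
Midpoint = ((-9+4)/2, (10+2)/2) = (-2.5000, 6.0000)

Perpendicular bisector through (-2.5000, 6.0000)


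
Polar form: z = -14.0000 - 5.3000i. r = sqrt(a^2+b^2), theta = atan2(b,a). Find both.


r = sqrt(196+28.09) = sqrt(224.09) = 14.9696
theta = atan2(-5.3, -14) = -159.2648 degrees

r = 14.9696, theta = -159.2648 degrees


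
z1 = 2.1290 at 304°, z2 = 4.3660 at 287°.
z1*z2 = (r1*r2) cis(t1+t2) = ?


r = 2.1290 * 4.3660 = 9.2952
theta = 304° + 287° = 591° = 231° (mod 360)

9.2952 cis(231°)


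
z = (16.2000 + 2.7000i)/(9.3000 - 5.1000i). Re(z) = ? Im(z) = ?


Multiply by conjugate: (16.2000 + 2.7000i)(9.3000 + 5.1000i) / (9.3^2 + (-5.1)^2)
Numerator real = 16.2*9.3 + 2.7*(-5.1) = 136.89
Numerator imag = 2.7*9.3 - 16.2*(-5.1) = 107.73
Denominator = 112.5
Re(z) = 136.89/112.5 = 1.2168
Im(z) = 107.73/112.5 = 0.9576

Re(z) = 1.2168, Im(z) = 0.9576


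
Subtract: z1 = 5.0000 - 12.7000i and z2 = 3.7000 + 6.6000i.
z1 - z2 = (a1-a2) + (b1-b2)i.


Real: 5 - 3.7 = 1.3
Imag: -12.7 - 6.6 = -19.3

1.3000 - 19.3000i


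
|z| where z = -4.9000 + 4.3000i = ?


|z| = sqrt((-4.9)^2 + 4.3^2) = sqrt(24.01 + 18.49) = sqrt(42.5) = 6.5192

|z| = 6.5192


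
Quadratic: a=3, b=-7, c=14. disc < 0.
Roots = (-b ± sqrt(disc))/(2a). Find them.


disc = (-7)^2 - 4*3*14 = 49 - 168 = -119
sqrt(|disc|) = sqrt(119) = 10.9087
Real part = 7/(2*3) = 1.1667
Imag part = 10.9087/(2*3) = 1.8181

1.1667 ± 1.8181i


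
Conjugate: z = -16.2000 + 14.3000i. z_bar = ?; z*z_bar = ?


z_bar = -16.2000 - 14.3000i
z*z_bar = (-16.2)^2 + 14.3^2 = 262.44 + 204.49 = 466.93

z_bar = -16.2000 - 14.3000i, z*z_bar = 466.93


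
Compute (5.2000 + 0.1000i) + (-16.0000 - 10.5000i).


Real: 5.2 - 16 = -10.8
Imag: 0.1 - 10.5 = -10.4

-10.8000 - 10.4000i


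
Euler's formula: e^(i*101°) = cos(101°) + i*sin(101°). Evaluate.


cos(101°) = -0.1908
sin(101°) = 0.9816

e^(i*101°) = -0.1908 + 0.9816i


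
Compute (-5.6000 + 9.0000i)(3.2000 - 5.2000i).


Real = -5.6*3.2 - 9*(-5.2) = -17.92 - (-46.8) = 28.88
Imag = -5.6*(-5.2) + 3.2*9 = 29.12 + 28.8 = 57.92

28.8800 + 57.9200i


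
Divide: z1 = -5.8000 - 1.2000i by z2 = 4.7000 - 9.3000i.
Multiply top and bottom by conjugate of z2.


Conjugate of z2 = 4.7000 + 9.3000i
Numerator: (-5.8000 - 1.2000i)(4.7000 + 9.3000i) = -16.1000 - 59.5800i
Denominator: 4.7^2 + (-9.3)^2 = 108.58
Result = (-16.1000 - 59.5800i)/108.58

-0.1483 - 0.5487i


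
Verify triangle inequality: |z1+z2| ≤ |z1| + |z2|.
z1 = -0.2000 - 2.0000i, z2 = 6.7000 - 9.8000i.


|z1| = sqrt((-0.2)^2 + (-2)^2) = sqrt(4.04) = 2.0100
|z2| = sqrt(6.7^2 + (-9.8)^2) = sqrt(140.93) = 11.8714
z1+z2 = 6.5000 - 11.8000i
|z1+z2| = sqrt(181.49) = 13.4718
|z1|+|z2| = 2.0100 + 11.8714 = 13.8814

|z1+z2| = 13.4718 ≤ |z1|+|z2| = 13.8814 (verified)


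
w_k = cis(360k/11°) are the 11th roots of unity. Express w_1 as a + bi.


Angle = 360*1/11 = 32.7273°
a = cos(32.7273°) = 0.8413
b = sin(32.7273°) = 0.5406

0.8413 + 0.5406i


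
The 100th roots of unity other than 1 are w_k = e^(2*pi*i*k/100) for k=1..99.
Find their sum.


With w = e^(2*pi*i/100), all 100 of the 100th roots of unity w^0 = 1, w, ..., w^(99) sum to 0: 1 + w + ... + w^(99) = (1 - w^100)/(1 - w) = 0 since w^100 = 1, w ≠ 1.
Removing the root 1: w + w^2 + ... + w^(99) = 0 - 1 = -1

Sum = -1


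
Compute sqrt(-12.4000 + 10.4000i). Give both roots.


|z| = sqrt(153.76+108.16) = 16.1839
sqrt((|z|+a)/2) = sqrt((16.1839+(-12.4))/2) = sqrt(1.8920) = 1.3755
sqrt((|z|-a)/2) = sqrt((16.1839-(-12.4))/2) = sqrt(14.2920) = 3.7805

±(1.3755 + 3.7805i) i.e. 1.3755 + 3.7805i and -1.3755 - 3.7805i


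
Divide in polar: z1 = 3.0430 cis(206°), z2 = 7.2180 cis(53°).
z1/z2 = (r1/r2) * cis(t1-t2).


r = 3.0430 / 7.2180 = 0.4216
theta = 206° - 53° = 153° = 153° (mod 360)

0.4216 cis(153°)


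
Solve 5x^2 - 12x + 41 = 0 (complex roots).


disc = (-12)^2 - 4*5*41 = 144 - 820 = -676
sqrt(|disc|) = sqrt(676) = 26.0000
Real part = 12/(2*5) = 1.2000
Imag part = 26.0000/(2*5) = 2.6000

1.2000 ± 2.6000i


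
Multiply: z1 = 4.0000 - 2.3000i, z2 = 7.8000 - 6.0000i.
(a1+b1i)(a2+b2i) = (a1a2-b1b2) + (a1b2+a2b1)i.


Real = 4*7.8 - (-2.3)*(-6) = 31.2 - 13.8 = 17.4
Imag = 4*(-6) + 7.8*(-2.3) = -24 - (17.94) = -41.94

17.4000 - 41.9400i


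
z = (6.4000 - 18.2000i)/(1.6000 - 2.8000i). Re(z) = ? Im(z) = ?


Multiply by conjugate: (6.4000 - 18.2000i)(1.6000 + 2.8000i) / (1.6^2 + (-2.8)^2)
Numerator real = 6.4*1.6 - (18.2)*(-2.8) = 61.2
Numerator imag = -18.2*1.6 - 6.4*(-2.8) = -11.2
Denominator = 10.4
Re(z) = 61.2/10.4 = 5.8846
Im(z) = -11.2/10.4 = -1.0769

Re(z) = 5.8846, Im(z) = -1.0769


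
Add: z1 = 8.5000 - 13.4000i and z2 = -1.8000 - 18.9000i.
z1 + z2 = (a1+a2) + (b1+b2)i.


Real: 8.5 - 1.8 = 6.7
Imag: -13.4 - 18.9 = -32.3

6.7000 - 32.3000i


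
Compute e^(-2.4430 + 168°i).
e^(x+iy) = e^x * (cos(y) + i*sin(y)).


e^-2.4430 = 0.0869
cos(168°) = -0.9781
sin(168°) = 0.2079
Real = 0.0869*(-0.9781) = -0.0850
Imag = 0.0869*0.2079 = 0.0181

-0.0850 + 0.0181i


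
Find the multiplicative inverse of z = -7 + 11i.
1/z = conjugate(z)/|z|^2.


|z|^2 = 49+121 = 170
1/z = (-7 - 11i)/170

1/z = -0.0412 - 0.0647i


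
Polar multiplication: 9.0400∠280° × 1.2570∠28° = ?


r = 9.0400 * 1.2570 = 11.3633
theta = 280° + 28° = 308° = 308° (mod 360)

11.3633 cis(308°)


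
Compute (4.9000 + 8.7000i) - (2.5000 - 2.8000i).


Real: 4.9 - 2.5 = 2.4
Imag: 8.7 + 2.8 = 11.5

2.4000 + 11.5000i


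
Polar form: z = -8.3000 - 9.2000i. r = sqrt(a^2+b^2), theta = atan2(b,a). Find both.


r = sqrt(68.89+84.64) = sqrt(153.53) = 12.3907
theta = atan2(-9.2, -8.3) = -132.0560 degrees

r = 12.3907, theta = -132.0560 degrees


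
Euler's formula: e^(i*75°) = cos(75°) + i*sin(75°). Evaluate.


cos(75°) = 0.2588
sin(75°) = 0.9659

e^(i*75°) = 0.2588 + 0.9659i


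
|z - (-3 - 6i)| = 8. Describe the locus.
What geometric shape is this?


|z - z0| = r is a circle with center z0 and radius r.
Center = (-3, -6), radius = 8

Circle with center (-3, -6) and radius 8


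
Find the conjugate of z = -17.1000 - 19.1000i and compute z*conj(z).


z_bar = -17.1000 + 19.1000i
z*z_bar = (-17.1)^2 + (-19.1)^2 = 292.41 + 364.81 = 657.22

z_bar = -17.1000 + 19.1000i, z*z_bar = 657.22


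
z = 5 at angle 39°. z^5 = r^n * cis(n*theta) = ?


r^5 = 5^5 = 3125
n*theta = 5*39° = 195° = 195° (mod 360)
a = 3125*cos(195°) = -3018.5182
b = 3125*sin(195°) = -808.8095

3125 cis(195°) = -3018.5182 - 808.8095i


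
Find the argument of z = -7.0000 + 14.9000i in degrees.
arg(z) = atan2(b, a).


Re = -7, Im = 14.9
arg = atan2(14.9, -7) = 115.1641 degrees

arg(z) = 115.1641 degrees


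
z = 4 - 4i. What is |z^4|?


|z| = sqrt(16+16) = sqrt(32) = 5.6569
|z^4| = |z|^4 = (sqrt(32))^4 = 32^2 = 1024

|z^4| = 1024


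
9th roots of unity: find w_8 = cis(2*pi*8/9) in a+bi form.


Angle = 360*8/9 = 320°
a = cos(320°) = 0.7660
b = sin(320°) = -0.6428

0.7660 - 0.6428i


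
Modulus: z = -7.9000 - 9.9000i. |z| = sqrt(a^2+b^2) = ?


|z| = sqrt((-7.9)^2 + (-9.9)^2) = sqrt(62.41 + 98.01) = sqrt(160.42) = 12.6657

|z| = 12.6657


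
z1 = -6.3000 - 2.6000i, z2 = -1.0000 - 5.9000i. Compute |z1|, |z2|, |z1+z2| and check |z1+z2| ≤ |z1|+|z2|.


|z1| = sqrt((-6.3)^2 + (-2.6)^2) = sqrt(46.45) = 6.8154
|z2| = sqrt((-1)^2 + (-5.9)^2) = sqrt(35.81) = 5.9841
z1+z2 = -7.3000 - 8.5000i
|z1+z2| = sqrt(125.54) = 11.2045
|z1|+|z2| = 6.8154 + 5.9841 = 12.7995

|z1+z2| = 11.2045 ≤ |z1|+|z2| = 12.7995 (verified)


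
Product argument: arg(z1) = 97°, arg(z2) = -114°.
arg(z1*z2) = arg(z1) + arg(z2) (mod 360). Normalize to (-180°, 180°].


arg(z1*z2) = 97° - 114° = -17°
Normalized to (-180°, 180°]: -17°

-17°


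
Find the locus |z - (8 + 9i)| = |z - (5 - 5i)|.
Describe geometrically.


Equal distances means the locus is the perpendicular bisector of z1 and z2.
Midpoint = ((8+5)/2, (9+(-5))/2) = (6.5000, 2.0000)

Perpendicular bisector through (6.5000, 2.0000)


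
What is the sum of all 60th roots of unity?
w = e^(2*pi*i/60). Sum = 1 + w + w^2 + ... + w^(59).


The sum of all 60th roots of unity is 0.
Geometric series: (1 - w^60)/(1 - w) = (1-1)/(1-w) = 0 since w^60 = 1, w ≠ 1.
Alternatively: coefficient of z^59 in z^60 - 1 is 0.

0


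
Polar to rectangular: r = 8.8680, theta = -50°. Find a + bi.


a = 8.8680*cos(-50°) = 8.8680*0.642788 = 5.7002
b = 8.8680*sin(-50°) = 8.8680*(-0.766044) = -6.7933

5.7002 - 6.7933i


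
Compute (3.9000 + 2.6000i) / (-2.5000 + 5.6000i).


Conjugate of z2 = -2.5000 - 5.6000i
Numerator: (3.9000 + 2.6000i)(-2.5000 - 5.6000i) = 4.8100 - 28.3400i
Denominator: (-2.5)^2 + 5.6^2 = 37.61
Result = (4.8100 - 28.3400i)/37.61

0.1279 - 0.7535i


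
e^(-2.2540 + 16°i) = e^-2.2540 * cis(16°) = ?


e^-2.2540 = 0.1050
cos(16°) = 0.9613
sin(16°) = 0.2756
Real = 0.1050*0.9613 = 0.1009
Imag = 0.1050*0.2756 = 0.0289

0.1009 + 0.0289i


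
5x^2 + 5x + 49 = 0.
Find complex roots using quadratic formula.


disc = 5^2 - 4*5*49 = 25 - 980 = -955
sqrt(|disc|) = sqrt(955) = 30.9031
Real part = -5/(2*5) = -0.5000
Imag part = 30.9031/(2*5) = 3.0903

-0.5000 ± 3.0903i


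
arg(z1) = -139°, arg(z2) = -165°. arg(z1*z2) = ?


arg(z1*z2) = -139° - 165° = -304°
Normalized to (-180°, 180°]: 56°

56°


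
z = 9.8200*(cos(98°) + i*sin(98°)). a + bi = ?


a = 9.8200*cos(98°) = 9.8200*(-0.139173) = -1.3667
b = 9.8200*sin(98°) = 9.8200*0.990268 = 9.7244

-1.3667 + 9.7244i


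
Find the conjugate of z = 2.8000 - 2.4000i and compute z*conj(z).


z_bar = 2.8000 + 2.4000i
z*z_bar = 2.8^2 + (-2.4)^2 = 7.84 + 5.76 = 13.6

z_bar = 2.8000 + 2.4000i, z*z_bar = 13.6


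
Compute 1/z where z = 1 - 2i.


|z|^2 = 1+4 = 5
1/z = (1 + 2i)/5

1/z = 0.2000 + 0.4000i


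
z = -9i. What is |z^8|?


|z| = sqrt(0+81) = sqrt(81) = 9
|z^8| = |z|^8 = 9^8 = 43046721

|z^8| = 43046721


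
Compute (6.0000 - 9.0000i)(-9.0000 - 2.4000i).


Real = 6*(-9) - (-9)*(-2.4) = -54 - 21.6 = -75.6
Imag = 6*(-2.4) - (9)*(-9) = -14.4 + 81 = 66.6

-75.6000 + 66.6000i


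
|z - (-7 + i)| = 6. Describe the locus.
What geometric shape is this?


|z - z0| = r is a circle with center z0 and radius r.
Center = (-7, 1), radius = 6

Circle with center (-7, 1) and radius 6


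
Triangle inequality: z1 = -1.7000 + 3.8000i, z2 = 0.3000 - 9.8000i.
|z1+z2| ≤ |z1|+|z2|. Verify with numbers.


|z1| = sqrt((-1.7)^2 + 3.8^2) = sqrt(17.33) = 4.1629
|z2| = sqrt(0.3^2 + (-9.8)^2) = sqrt(96.13) = 9.8046
z1+z2 = -1.4000 - 6.0000i
|z1+z2| = sqrt(37.96) = 6.1612
|z1|+|z2| = 4.1629 + 9.8046 = 13.9675

|z1+z2| = 6.1612 ≤ |z1|+|z2| = 13.9675 (verified)


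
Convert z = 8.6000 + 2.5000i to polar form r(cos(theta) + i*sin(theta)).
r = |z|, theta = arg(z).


r = sqrt(73.96+6.25) = sqrt(80.21) = 8.9560
theta = atan2(2.5, 8.6) = 16.2090 degrees

r = 8.9560, theta = 16.2090 degrees


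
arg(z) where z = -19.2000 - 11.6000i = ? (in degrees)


Re = -19.2, Im = -11.6
arg = atan2(-11.6, -19.2) = -148.8610 degrees

arg(z) = -148.8610 degrees


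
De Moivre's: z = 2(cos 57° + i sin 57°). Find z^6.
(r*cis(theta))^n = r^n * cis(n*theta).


r^6 = 2^6 = 64
n*theta = 6*57° = 342° = 342° (mod 360)
a = 64*cos(342°) = 60.8676
b = 64*sin(342°) = -19.7771

64 cis(342°) = 60.8676 - 19.7771i


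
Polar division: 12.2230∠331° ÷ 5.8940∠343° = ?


r = 12.2230 / 5.8940 = 2.0738
theta = 331° - 343° = -12° = 348° (mod 360)

2.0738 cis(348°)


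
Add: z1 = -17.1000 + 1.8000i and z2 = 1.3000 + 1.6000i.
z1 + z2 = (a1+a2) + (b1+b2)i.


Real: -17.1 + 1.3 = -15.8
Imag: 1.8 + 1.6 = 3.4

-15.8000 + 3.4000i


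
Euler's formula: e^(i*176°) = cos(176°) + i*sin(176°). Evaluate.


cos(176°) = -0.9976
sin(176°) = 0.0698

e^(i*176°) = -0.9976 + 0.0698i


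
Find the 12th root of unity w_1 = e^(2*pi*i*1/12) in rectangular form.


Angle = 360*1/12 = 30°
a = cos(30°) = 0.8660
b = sin(30°) = 0.5000

0.8660 + 0.5000i


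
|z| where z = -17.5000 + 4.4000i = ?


|z| = sqrt((-17.5)^2 + 4.4^2) = sqrt(306.25 + 19.36) = sqrt(325.61) = 18.0447

|z| = 18.0447


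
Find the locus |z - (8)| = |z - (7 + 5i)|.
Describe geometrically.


Equal distances means the locus is the perpendicular bisector of z1 and z2.
Midpoint = ((8+7)/2, (0+5)/2) = (7.5000, 2.5000)

Perpendicular bisector through (7.5000, 2.5000)


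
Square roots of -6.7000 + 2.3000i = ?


|z| = sqrt(44.89+5.29) = 7.0838
sqrt((|z|+a)/2) = sqrt((7.0838+(-6.7))/2) = sqrt(0.1919) = 0.4381
sqrt((|z|-a)/2) = sqrt((7.0838-(-6.7))/2) = sqrt(6.8919) = 2.6252

±(0.4381 + 2.6252i) i.e. 0.4381 + 2.6252i and -0.4381 - 2.6252i


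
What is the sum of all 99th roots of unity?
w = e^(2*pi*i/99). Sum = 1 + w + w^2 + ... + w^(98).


The sum of all 99th roots of unity is 0.
Geometric series: (1 - w^99)/(1 - w) = (1-1)/(1-w) = 0 since w^99 = 1, w ≠ 1.
Alternatively: coefficient of z^98 in z^99 - 1 is 0.

0


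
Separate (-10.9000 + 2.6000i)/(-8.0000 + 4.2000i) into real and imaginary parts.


Multiply by conjugate: (-10.9000 + 2.6000i)(-8.0000 - 4.2000i) / ((-8)^2 + 4.2^2)
Numerator real = -10.9*(-8) + 2.6*4.2 = 98.12
Numerator imag = 2.6*(-8) - (-10.9)*4.2 = 24.98
Denominator = 81.64
Re(z) = 98.12/81.64 = 1.2019
Im(z) = 24.98/81.64 = 0.3060

Re(z) = 1.2019, Im(z) = 0.3060


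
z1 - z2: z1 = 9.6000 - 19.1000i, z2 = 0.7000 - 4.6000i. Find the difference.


Real: 9.6 - 0.7 = 8.9
Imag: -19.1 + 4.6 = -14.5

8.9000 - 14.5000i


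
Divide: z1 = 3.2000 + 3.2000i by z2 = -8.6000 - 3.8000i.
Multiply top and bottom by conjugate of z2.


Conjugate of z2 = -8.6000 + 3.8000i
Numerator: (3.2000 + 3.2000i)(-8.6000 + 3.8000i) = -39.6800 - 15.3600i
Denominator: (-8.6)^2 + (-3.8)^2 = 88.4
Result = (-39.6800 - 15.3600i)/88.4

-0.4489 - 0.1738i


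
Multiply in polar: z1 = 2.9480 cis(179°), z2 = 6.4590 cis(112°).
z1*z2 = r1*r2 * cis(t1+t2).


r = 2.9480 * 6.4590 = 19.0411
theta = 179° + 112° = 291° = 291° (mod 360)

19.0411 cis(291°)


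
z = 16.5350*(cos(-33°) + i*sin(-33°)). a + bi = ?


a = 16.5350*cos(-33°) = 16.5350*0.83867 = 13.8674
b = 16.5350*sin(-33°) = 16.5350*(-0.54464) = -9.0056

13.8674 - 9.0056i


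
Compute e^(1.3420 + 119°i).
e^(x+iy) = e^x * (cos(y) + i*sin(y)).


e^1.3420 = 3.8267
cos(119°) = -0.4848
sin(119°) = 0.87462
Real = 3.8267*(-0.4848) = -1.8552
Imag = 3.8267*0.87462 = 3.3469

-1.8552 + 3.3469i


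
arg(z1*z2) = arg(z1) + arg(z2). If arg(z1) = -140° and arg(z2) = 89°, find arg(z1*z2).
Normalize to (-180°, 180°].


arg(z1*z2) = -140° + 89° = -51°
Normalized to (-180°, 180°]: -51°

-51°


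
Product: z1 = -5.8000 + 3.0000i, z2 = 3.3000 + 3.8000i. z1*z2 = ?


Real = -5.8*3.3 - 3*3.8 = -19.14 - 11.4 = -30.54
Imag = -5.8*3.8 + 3.3*3 = -22.04 + 9.9 = -12.14

-30.5400 - 12.1400i


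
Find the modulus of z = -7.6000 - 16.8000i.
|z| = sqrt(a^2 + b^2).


|z| = sqrt((-7.6)^2 + (-16.8)^2) = sqrt(57.76 + 282.24) = sqrt(340) = 18.4391

|z| = 18.4391


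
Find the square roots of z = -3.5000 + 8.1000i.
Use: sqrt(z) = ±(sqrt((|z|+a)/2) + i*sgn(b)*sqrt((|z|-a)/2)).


|z| = sqrt(12.25+65.61) = 8.8238
sqrt((|z|+a)/2) = sqrt((8.8238+(-3.5))/2) = sqrt(2.6619) = 1.6315
sqrt((|z|-a)/2) = sqrt((8.8238-(-3.5))/2) = sqrt(6.1619) = 2.4823

±(1.6315 + 2.4823i) i.e. 1.6315 + 2.4823i and -1.6315 - 2.4823i


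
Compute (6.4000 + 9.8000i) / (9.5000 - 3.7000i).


Conjugate of z2 = 9.5000 + 3.7000i
Numerator: (6.4000 + 9.8000i)(9.5000 + 3.7000i) = 24.5400 + 116.7800i
Denominator: 9.5^2 + (-3.7)^2 = 103.94
Result = (24.5400 + 116.7800i)/103.94

0.2361 + 1.1235i


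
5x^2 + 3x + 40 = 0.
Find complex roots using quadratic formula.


disc = 3^2 - 4*5*40 = 9 - 800 = -791
sqrt(|disc|) = sqrt(791) = 28.1247
Real part = -3/(2*5) = -0.3000
Imag part = 28.1247/(2*5) = 2.8125

-0.3000 ± 2.8125i


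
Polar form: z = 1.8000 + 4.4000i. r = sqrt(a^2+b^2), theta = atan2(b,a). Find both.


r = sqrt(3.24+19.36) = sqrt(22.6) = 4.7539
theta = atan2(4.4, 1.8) = 67.7510 degrees

r = 4.7539, theta = 67.7510 degrees


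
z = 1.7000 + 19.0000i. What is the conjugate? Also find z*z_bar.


z_bar = 1.7000 - 19.0000i
z*z_bar = 1.7^2 + 19^2 = 2.89 + 361 = 363.89

z_bar = 1.7000 - 19.0000i, z*z_bar = 363.89


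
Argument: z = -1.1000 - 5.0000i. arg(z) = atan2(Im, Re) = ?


Re = -1.1, Im = -5
arg = atan2(-5, -1.1) = -102.4074 degrees

arg(z) = -102.4074 degrees


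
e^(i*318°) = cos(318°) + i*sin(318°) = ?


cos(318°) = 0.7431
sin(318°) = -0.6691

e^(i*318°) = 0.7431 - 0.6691i


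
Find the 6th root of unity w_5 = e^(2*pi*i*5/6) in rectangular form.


Angle = 360*5/6 = 300°
a = cos(300°) = 0.5000
b = sin(300°) = -0.8660

0.5000 - 0.8660i


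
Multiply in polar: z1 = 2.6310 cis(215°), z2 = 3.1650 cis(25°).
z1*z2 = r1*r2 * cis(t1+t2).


r = 2.6310 * 3.1650 = 8.3271
theta = 215° + 25° = 240° = 240° (mod 360)

8.3271 cis(240°)


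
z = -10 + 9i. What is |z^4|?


|z| = sqrt(100+81) = sqrt(181) = 13.4536
|z^4| = |z|^4 = (sqrt(181))^4 = 181^2 = 32761

|z^4| = 32761


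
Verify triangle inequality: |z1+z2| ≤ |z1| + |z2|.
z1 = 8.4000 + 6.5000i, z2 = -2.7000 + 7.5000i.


|z1| = sqrt(8.4^2 + 6.5^2) = sqrt(112.81) = 10.6212
|z2| = sqrt((-2.7)^2 + 7.5^2) = sqrt(63.54) = 7.9712
z1+z2 = 5.7000 + 14.0000i
|z1+z2| = sqrt(228.49) = 15.1159
|z1|+|z2| = 10.6212 + 7.9712 = 18.5924

|z1+z2| = 15.1159 ≤ |z1|+|z2| = 18.5924 (verified)


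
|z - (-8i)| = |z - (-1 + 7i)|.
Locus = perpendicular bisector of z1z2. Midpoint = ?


Equal distances means the locus is the perpendicular bisector of z1 and z2.
Midpoint = ((0+(-1))/2, (-8+7)/2) = (-0.5000, -0.5000)

Perpendicular bisector through (-0.5000, -0.5000)


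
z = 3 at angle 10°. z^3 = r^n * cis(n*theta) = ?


r^3 = 3^3 = 27
n*theta = 3*10° = 30° = 30° (mod 360)
a = 27*cos(30°) = 23.3827
b = 27*sin(30°) = 13.5000

27 cis(30°) = 23.3827 + 13.5000i


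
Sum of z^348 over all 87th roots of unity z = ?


The roots are w_k = w^k with w = e^(2*pi*i/87), and (w^k)^348 = (w^348)^k.
So S = 1 + u + u^2 + ... + u^(86) with u = w^348.
348 = 4*87 + 0, so 348 is a multiple of 87 and u = (w^87)^4 = 1.
Every one of the 87 terms equals 1: S = 87

S = 87


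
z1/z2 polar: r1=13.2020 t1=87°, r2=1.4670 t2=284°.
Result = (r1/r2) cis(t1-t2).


r = 13.2020 / 1.4670 = 8.9993
theta = 87° - 284° = -197° = 163° (mod 360)

8.9993 cis(163°)


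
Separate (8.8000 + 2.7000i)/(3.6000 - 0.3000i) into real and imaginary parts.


Multiply by conjugate: (8.8000 + 2.7000i)(3.6000 + 0.3000i) / (3.6^2 + (-0.3)^2)
Numerator real = 8.8*3.6 + 2.7*(-0.3) = 30.87
Numerator imag = 2.7*3.6 - 8.8*(-0.3) = 12.36
Denominator = 13.05
Re(z) = 30.87/13.05 = 2.3655
Im(z) = 12.36/13.05 = 0.9471

Re(z) = 2.3655, Im(z) = 0.9471


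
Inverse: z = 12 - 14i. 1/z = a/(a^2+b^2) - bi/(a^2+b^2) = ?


|z|^2 = 144+196 = 340
1/z = (12 + 14i)/340

1/z = 0.0353 + 0.0412i


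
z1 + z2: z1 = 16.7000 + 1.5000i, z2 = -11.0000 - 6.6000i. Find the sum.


Real: 16.7 - 11 = 5.7
Imag: 1.5 - 6.6 = -5.1

5.7000 - 5.1000i


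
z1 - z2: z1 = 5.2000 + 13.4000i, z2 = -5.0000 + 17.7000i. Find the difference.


Real: 5.2 + 5 = 10.2
Imag: 13.4 - 17.7 = -4.3

10.2000 - 4.3000i


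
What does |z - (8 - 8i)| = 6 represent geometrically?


|z - z0| = r is a circle with center z0 and radius r.
Center = (8, -8), radius = 6

Circle with center (8, -8) and radius 6


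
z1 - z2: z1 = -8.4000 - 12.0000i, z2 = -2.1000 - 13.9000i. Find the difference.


Real: -8.4 + 2.1 = -6.3
Imag: -12 + 13.9 = 1.9

-6.3000 + 1.9000i


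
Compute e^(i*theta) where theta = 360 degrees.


cos(360°) = 1.0000
sin(360°) = 0

e^(i*360°) = 1.0000 + 0i


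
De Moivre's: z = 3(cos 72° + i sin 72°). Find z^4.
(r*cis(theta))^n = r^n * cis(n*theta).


r^4 = 3^4 = 81
n*theta = 4*72° = 288° = 288° (mod 360)
a = 81*cos(288°) = 25.0304
b = 81*sin(288°) = -77.0356

81 cis(288°) = 25.0304 - 77.0356i


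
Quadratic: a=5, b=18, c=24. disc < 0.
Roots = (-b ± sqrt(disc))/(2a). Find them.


disc = 18^2 - 4*5*24 = 324 - 480 = -156
sqrt(|disc|) = sqrt(156) = 12.4900
Real part = -18/(2*5) = -1.8000
Imag part = 12.4900/(2*5) = 1.2490

-1.8000 ± 1.2490i


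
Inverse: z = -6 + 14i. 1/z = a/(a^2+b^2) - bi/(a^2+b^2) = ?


|z|^2 = 36+196 = 232
1/z = (-6 - 14i)/232

1/z = -0.0259 - 0.0603i


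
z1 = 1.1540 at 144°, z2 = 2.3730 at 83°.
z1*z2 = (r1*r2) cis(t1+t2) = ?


r = 1.1540 * 2.3730 = 2.7384
theta = 144° + 83° = 227° = 227° (mod 360)

2.7384 cis(227°)


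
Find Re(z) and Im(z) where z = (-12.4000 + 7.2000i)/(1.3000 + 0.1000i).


Multiply by conjugate: (-12.4000 + 7.2000i)(1.3000 - 0.1000i) / (1.3^2 + 0.1^2)
Numerator real = -12.4*1.3 + 7.2*0.1 = -15.4
Numerator imag = 7.2*1.3 - (-12.4)*0.1 = 10.6
Denominator = 1.7
Re(z) = -15.4/1.7 = -9.0588
Im(z) = 10.6/1.7 = 6.2353

Re(z) = -9.0588, Im(z) = 6.2353


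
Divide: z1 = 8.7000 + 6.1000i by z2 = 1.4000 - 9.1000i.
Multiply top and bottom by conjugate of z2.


Conjugate of z2 = 1.4000 + 9.1000i
Numerator: (8.7000 + 6.1000i)(1.4000 + 9.1000i) = -43.3300 + 87.7100i
Denominator: 1.4^2 + (-9.1)^2 = 84.77
Result = (-43.3300 + 87.7100i)/84.77

-0.5111 + 1.0347i


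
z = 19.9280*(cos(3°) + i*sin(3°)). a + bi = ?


a = 19.9280*cos(3°) = 19.9280*0.99863 = 19.9007
b = 19.9280*sin(3°) = 19.9280*0.05234 = 1.0430

19.9007 + 1.0430i


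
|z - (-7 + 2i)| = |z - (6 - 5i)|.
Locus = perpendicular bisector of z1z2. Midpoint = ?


Equal distances means the locus is the perpendicular bisector of z1 and z2.
Midpoint = ((-7+6)/2, (2+(-5))/2) = (-0.5000, -1.5000)

Perpendicular bisector through (-0.5000, -1.5000)


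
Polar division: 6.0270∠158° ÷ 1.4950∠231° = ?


r = 6.0270 / 1.4950 = 4.0314
theta = 158° - 231° = -73° = 287° (mod 360)

4.0314 cis(287°)


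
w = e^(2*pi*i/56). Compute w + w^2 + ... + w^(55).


With w = e^(2*pi*i/56), all 56 of the 56th roots of unity w^0 = 1, w, ..., w^(55) sum to 0: 1 + w + ... + w^(55) = (1 - w^56)/(1 - w) = 0 since w^56 = 1, w ≠ 1.
Removing the root 1: w + w^2 + ... + w^(55) = 0 - 1 = -1

Sum = -1


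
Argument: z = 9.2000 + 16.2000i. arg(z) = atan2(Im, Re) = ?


Re = 9.2, Im = 16.2
arg = atan2(16.2, 9.2) = 60.4077 degrees

arg(z) = 60.4077 degrees


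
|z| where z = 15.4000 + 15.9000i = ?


|z| = sqrt(15.4^2 + 15.9^2) = sqrt(237.16 + 252.81) = sqrt(489.97) = 22.1353

|z| = 22.1353


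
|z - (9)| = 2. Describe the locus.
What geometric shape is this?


|z - z0| = r is a circle with center z0 and radius r.
Center = (9, 0), radius = 2

Circle with center (9, 0) and radius 2


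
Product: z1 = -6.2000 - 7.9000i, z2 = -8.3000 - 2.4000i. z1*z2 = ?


Real = -6.2*(-8.3) - (-7.9)*(-2.4) = 51.46 - 18.96 = 32.5
Imag = -6.2*(-2.4) - (8.3)*(-7.9) = 14.88 + 65.57 = 80.45

32.5000 + 80.4500i


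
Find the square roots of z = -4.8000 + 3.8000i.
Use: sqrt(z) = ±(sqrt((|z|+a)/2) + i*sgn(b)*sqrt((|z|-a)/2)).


|z| = sqrt(23.04+14.44) = 6.1221
sqrt((|z|+a)/2) = sqrt((6.1221+(-4.8))/2) = sqrt(0.6610) = 0.8130
sqrt((|z|-a)/2) = sqrt((6.1221-(-4.8))/2) = sqrt(5.4610) = 2.3369

±(0.8130 + 2.3369i) i.e. 0.8130 + 2.3369i and -0.8130 - 2.3369i


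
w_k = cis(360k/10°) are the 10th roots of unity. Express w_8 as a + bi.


Angle = 360*8/10 = 288°
a = cos(288°) = 0.3090
b = sin(288°) = -0.9511

0.3090 - 0.9511i


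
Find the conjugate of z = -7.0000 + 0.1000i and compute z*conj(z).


z_bar = -7.0000 - 0.1000i
z*z_bar = (-7)^2 + 0.1^2 = 49 + 0.01 = 49.01

z_bar = -7.0000 - 0.1000i, z*z_bar = 49.01


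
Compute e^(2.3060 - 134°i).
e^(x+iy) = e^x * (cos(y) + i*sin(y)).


e^2.3060 = 10.0342
cos(-134°) = -0.694658
sin(-134°) = -0.71934
Real = 10.0342*(-0.694658) = -6.9703
Imag = 10.0342*(-0.71934) = -7.2180

-6.9703 - 7.2180i


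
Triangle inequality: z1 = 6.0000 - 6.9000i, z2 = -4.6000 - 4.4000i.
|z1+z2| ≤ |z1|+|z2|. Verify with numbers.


|z1| = sqrt(6^2 + (-6.9)^2) = sqrt(83.61) = 9.1439
|z2| = sqrt((-4.6)^2 + (-4.4)^2) = sqrt(40.52) = 6.3655
z1+z2 = 1.4000 - 11.3000i
|z1+z2| = sqrt(129.65) = 11.3864
|z1|+|z2| = 9.1439 + 6.3655 = 15.5094

|z1+z2| = 11.3864 ≤ |z1|+|z2| = 15.5094 (verified)


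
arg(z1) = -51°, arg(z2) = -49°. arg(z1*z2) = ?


arg(z1*z2) = -51° - 49° = -100°
Normalized to (-180°, 180°]: -100°

-100°


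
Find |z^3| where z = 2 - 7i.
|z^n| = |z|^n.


|z| = sqrt(4+49) = sqrt(53) = 7.2801
|z^3| = |z|^3 = (sqrt(53))^3 = 53*sqrt(53)

|z^3| = 53*sqrt(53) ≈ 385.8458


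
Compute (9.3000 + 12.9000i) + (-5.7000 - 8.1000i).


Real: 9.3 - 5.7 = 3.6
Imag: 12.9 - 8.1 = 4.8

3.6000 + 4.8000i


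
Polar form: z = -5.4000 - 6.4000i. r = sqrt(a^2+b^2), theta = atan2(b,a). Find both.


r = sqrt(29.16+40.96) = sqrt(70.12) = 8.3738
theta = atan2(-6.4, -5.4) = -130.1560 degrees

r = 8.3738, theta = -130.1560 degrees


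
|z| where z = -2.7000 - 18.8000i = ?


|z| = sqrt((-2.7)^2 + (-18.8)^2) = sqrt(7.29 + 353.44) = sqrt(360.73) = 18.9929

|z| = 18.9929


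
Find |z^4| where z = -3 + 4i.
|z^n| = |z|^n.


|z| = sqrt(9+16) = sqrt(25) = 5
|z^4| = |z|^4 = 5^4 = 625

|z^4| = 625


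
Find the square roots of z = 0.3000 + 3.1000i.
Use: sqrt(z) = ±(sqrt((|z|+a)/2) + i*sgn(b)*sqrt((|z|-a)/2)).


|z| = sqrt(0.09+9.61) = 3.1145
sqrt((|z|+a)/2) = sqrt((3.1145+0.3)/2) = sqrt(1.7072) = 1.3066
sqrt((|z|-a)/2) = sqrt((3.1145-0.3)/2) = sqrt(1.4072) = 1.1863

±(1.3066 + 1.1863i) i.e. 1.3066 + 1.1863i and -1.3066 - 1.1863i


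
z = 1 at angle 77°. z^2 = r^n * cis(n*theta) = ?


r^2 = 1^2 = 1
n*theta = 2*77° = 154° = 154° (mod 360)
a = 1*cos(154°) = -0.8988
b = 1*sin(154°) = 0.4384

1 cis(154°) = -0.8988 + 0.4384i


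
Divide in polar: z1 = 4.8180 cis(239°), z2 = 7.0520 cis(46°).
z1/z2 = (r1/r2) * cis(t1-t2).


r = 4.8180 / 7.0520 = 0.6832
theta = 239° - 46° = 193° = 193° (mod 360)

0.6832 cis(193°)


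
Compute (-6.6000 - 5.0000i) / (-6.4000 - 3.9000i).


Conjugate of z2 = -6.4000 + 3.9000i
Numerator: (-6.6000 - 5.0000i)(-6.4000 + 3.9000i) = 61.7400 + 6.2600i
Denominator: (-6.4)^2 + (-3.9)^2 = 56.17
Result = (61.7400 + 6.2600i)/56.17

1.0992 + 0.1114i


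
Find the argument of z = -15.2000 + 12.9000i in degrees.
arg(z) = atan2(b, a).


Re = -15.2, Im = 12.9
arg = atan2(12.9, -15.2) = 139.6793 degrees

arg(z) = 139.6793 degrees


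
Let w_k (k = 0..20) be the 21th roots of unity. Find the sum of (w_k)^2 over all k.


The roots are w_k = w^k with w = e^(2*pi*i/21), and (w^k)^2 = (w^2)^k.
So S = 1 + u + u^2 + ... + u^(20) with u = w^2.
2 = 0*21 + 2, so 2 is not a multiple of 21: u = w^2 ≠ 1 (w is a primitive 21th root), while u^21 = (w^21)^2 = 1.
Geometric series: S = (1 - u^21)/(1 - u) = (1 - 1)/(1 - u) = 0

S = 0


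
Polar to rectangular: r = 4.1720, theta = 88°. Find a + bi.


a = 4.1720*cos(88°) = 4.1720*0.0349 = 0.1456
b = 4.1720*sin(88°) = 4.1720*0.9994 = 4.1695

0.1456 + 4.1695i


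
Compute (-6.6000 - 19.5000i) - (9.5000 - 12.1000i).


Real: -6.6 - 9.5 = -16.1
Imag: -19.5 + 12.1 = -7.4

-16.1000 - 7.4000i


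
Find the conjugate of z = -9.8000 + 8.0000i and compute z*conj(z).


z_bar = -9.8000 - 8.0000i
z*z_bar = (-9.8)^2 + 8^2 = 96.04 + 64 = 160.04

z_bar = -9.8000 - 8.0000i, z*z_bar = 160.04


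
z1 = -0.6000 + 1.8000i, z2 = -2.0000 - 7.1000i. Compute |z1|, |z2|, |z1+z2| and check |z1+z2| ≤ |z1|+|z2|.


|z1| = sqrt((-0.6)^2 + 1.8^2) = sqrt(3.6) = 1.8974
|z2| = sqrt((-2)^2 + (-7.1)^2) = sqrt(54.41) = 7.3763
z1+z2 = -2.6000 - 5.3000i
|z1+z2| = sqrt(34.85) = 5.9034
|z1|+|z2| = 1.8974 + 7.3763 = 9.2737

|z1+z2| = 5.9034 ≤ |z1|+|z2| = 9.2737 (verified)


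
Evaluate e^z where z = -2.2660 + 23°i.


e^-2.2660 = 0.1037
cos(23°) = 0.9205
sin(23°) = 0.3907
Real = 0.1037*0.9205 = 0.0955
Imag = 0.1037*0.3907 = 0.0405

0.0955 + 0.0405i


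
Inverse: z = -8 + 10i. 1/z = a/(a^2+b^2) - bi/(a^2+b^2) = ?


|z|^2 = 64+100 = 164
1/z = (-8 - 10i)/164

1/z = -0.0488 - 0.0610i


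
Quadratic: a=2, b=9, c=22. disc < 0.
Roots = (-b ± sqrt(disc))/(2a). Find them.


disc = 9^2 - 4*2*22 = 81 - 176 = -95
sqrt(|disc|) = sqrt(95) = 9.7468
Real part = -9/(2*2) = -2.2500
Imag part = 9.7468/(2*2) = 2.4367

-2.2500 ± 2.4367i


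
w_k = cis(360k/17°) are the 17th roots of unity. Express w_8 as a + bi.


Angle = 360*8/17 = 169.4118°
a = cos(169.4118°) = -0.9830
b = sin(169.4118°) = 0.1837

-0.9830 + 0.1837i


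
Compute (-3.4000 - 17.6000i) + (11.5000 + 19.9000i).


Real: -3.4 + 11.5 = 8.1
Imag: -17.6 + 19.9 = 2.3

8.1000 + 2.3000i


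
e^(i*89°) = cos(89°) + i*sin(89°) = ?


cos(89°) = 0.0175
sin(89°) = 0.9998

e^(i*89°) = 0.0175 + 0.9998i


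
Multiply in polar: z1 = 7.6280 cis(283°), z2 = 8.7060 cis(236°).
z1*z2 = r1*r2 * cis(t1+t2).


r = 7.6280 * 8.7060 = 66.4094
theta = 283° + 236° = 519° = 159° (mod 360)

66.4094 cis(159°)


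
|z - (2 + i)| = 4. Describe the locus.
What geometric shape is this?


|z - z0| = r is a circle with center z0 and radius r.
Center = (2, 1), radius = 4

Circle with center (2, 1) and radius 4


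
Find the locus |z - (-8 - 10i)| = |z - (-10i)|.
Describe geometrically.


Equal distances means the locus is the perpendicular bisector of z1 and z2.
Midpoint = ((-8+0)/2, (-10+(-10))/2) = (-4.0000, -10.0000)

Perpendicular bisector through (-4.0000, -10.0000)


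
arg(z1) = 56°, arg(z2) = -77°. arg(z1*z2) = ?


arg(z1*z2) = 56° - 77° = -21°
Normalized to (-180°, 180°]: -21°

-21°


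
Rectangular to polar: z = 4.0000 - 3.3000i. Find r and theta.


r = sqrt(16+10.89) = sqrt(26.89) = 5.1856
theta = atan2(-3.3, 4) = -39.5226 degrees

r = 5.1856, theta = -39.5226 degrees


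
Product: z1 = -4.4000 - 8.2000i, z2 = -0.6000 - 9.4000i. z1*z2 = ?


Real = -4.4*(-0.6) - (-8.2)*(-9.4) = 2.64 - 77.08 = -74.44
Imag = -4.4*(-9.4) - (0.6)*(-8.2) = 41.36 + 4.92 = 46.28

-74.4400 + 46.2800i


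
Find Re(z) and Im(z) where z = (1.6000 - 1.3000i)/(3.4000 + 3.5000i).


Multiply by conjugate: (1.6000 - 1.3000i)(3.4000 - 3.5000i) / (3.4^2 + 3.5^2)
Numerator real = 1.6*3.4 - (1.3)*3.5 = 0.89
Numerator imag = -1.3*3.4 - 1.6*3.5 = -10.02
Denominator = 23.81
Re(z) = 0.89/23.81 = 0.0374
Im(z) = -10.02/23.81 = -0.4208

Re(z) = 0.0374, Im(z) = -0.4208


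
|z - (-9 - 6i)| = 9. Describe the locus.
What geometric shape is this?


|z - z0| = r is a circle with center z0 and radius r.
Center = (-9, -6), radius = 9

Circle with center (-9, -6) and radius 9


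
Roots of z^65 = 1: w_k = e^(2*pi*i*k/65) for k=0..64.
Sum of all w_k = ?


The sum of all 65th roots of unity is 0.
Geometric series: (1 - w^65)/(1 - w) = (1-1)/(1-w) = 0 since w^65 = 1, w ≠ 1.
Alternatively: coefficient of z^64 in z^65 - 1 is 0.

0


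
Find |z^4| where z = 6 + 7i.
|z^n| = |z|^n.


|z| = sqrt(36+49) = sqrt(85) = 9.2195
|z^4| = |z|^4 = (sqrt(85))^4 = 85^2 = 7225

|z^4| = 7225


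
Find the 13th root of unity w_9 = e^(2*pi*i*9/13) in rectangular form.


Angle = 360*9/13 = 249.2308°
a = cos(249.2308°) = -0.3546
b = sin(249.2308°) = -0.9350

-0.3546 - 0.9350i


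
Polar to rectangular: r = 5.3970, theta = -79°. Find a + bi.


a = 5.3970*cos(-79°) = 5.3970*0.19081 = 1.0298
b = 5.3970*sin(-79°) = 5.3970*(-0.981627) = -5.2978

1.0298 - 5.2978i


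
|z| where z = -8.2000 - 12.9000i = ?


|z| = sqrt((-8.2)^2 + (-12.9)^2) = sqrt(67.24 + 166.41) = sqrt(233.65) = 15.2856

|z| = 15.2856
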